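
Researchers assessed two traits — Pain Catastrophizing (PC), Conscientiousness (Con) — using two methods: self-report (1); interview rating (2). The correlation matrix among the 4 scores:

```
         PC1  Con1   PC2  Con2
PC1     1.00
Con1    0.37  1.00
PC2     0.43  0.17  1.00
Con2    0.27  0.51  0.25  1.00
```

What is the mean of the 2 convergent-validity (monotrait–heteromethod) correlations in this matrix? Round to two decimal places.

0.47

Convergent values: 0.43, 0.51; mean = 0.94/2 = 0.47.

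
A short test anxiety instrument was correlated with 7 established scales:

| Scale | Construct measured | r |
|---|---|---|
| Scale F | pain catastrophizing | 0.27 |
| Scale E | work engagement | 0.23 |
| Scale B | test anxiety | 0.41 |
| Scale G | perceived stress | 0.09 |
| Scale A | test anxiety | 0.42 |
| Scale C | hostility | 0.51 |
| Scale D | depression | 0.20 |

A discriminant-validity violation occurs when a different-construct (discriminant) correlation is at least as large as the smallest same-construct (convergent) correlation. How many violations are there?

1

Convergent (same construct = test anxiety): Scale B, Scale A.
Smallest convergent = 0.41. Discriminant values: 0.27, 0.23, 0.09, 0.51, 0.20; count ≥ 0.41 → 1.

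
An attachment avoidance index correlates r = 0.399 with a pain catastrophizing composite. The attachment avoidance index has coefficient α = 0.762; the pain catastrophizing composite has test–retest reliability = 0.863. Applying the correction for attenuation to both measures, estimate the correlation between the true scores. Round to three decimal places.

0.492

r_true = r_obs / √(r_xx · r_yy) = 0.399 / √(0.762 × 0.863) = 0.399 / √0.657606 = 0.399 / 0.8109 ≈ 0.492.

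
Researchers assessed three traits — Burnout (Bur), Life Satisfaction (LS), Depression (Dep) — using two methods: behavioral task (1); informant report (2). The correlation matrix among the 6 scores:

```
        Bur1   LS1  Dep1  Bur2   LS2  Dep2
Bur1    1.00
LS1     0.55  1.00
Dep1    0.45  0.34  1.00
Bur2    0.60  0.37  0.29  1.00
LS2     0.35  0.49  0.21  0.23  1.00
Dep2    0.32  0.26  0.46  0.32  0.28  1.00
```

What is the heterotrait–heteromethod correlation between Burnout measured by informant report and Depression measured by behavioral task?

0.29

Different traits and methods: r(Bur2, Dep1) = 0.29.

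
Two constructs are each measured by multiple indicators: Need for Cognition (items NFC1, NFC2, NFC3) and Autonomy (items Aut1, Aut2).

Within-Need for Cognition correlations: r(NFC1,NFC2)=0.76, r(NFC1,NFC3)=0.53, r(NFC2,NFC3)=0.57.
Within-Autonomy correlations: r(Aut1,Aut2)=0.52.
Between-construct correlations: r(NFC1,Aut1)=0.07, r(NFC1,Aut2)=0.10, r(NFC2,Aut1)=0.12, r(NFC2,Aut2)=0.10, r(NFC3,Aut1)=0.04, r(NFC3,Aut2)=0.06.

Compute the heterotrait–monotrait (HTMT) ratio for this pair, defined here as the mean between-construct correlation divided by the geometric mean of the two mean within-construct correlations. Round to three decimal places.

0.144

Mean heterotrait r = 0.49/6 = 0.0817.
Mean within-NFC = 1.86/3 = 0.6200; mean within-Aut = 0.52/1 = 0.5200.
Geometric mean = √(0.6200 × 0.5200) = 0.5678.
HTMT = 0.0817 / 0.5678 = 0.144.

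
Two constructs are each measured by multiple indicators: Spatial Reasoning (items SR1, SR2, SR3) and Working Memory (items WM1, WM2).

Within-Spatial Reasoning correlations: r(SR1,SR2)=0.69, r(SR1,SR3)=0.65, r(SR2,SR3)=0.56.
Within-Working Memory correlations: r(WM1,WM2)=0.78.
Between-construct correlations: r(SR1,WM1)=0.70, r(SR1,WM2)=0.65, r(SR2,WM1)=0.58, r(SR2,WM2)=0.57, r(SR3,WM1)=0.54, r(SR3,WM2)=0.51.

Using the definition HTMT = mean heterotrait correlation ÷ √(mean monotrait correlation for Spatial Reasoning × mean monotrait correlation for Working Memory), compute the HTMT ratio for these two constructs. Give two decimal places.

0.84

Between-construct mean = 3.55/6 = 0.5917.
Mean within-SR = 1.90/3 = 0.6333; mean within-WM = 0.78/1 = 0.7800.
Geometric mean = √(0.6333 × 0.7800) = 0.7028.
HTMT = 0.5917 / 0.7028 = 0.84.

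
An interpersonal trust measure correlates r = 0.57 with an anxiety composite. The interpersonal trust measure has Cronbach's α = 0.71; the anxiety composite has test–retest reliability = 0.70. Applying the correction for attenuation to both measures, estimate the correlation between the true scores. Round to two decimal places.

r_true = r_obs / √(r_xx · r_yy) = 0.57 / √(0.71 × 0.70) = 0.57 / √0.4970 = 0.57 / 0.7050 ≈ 0.81.

0.81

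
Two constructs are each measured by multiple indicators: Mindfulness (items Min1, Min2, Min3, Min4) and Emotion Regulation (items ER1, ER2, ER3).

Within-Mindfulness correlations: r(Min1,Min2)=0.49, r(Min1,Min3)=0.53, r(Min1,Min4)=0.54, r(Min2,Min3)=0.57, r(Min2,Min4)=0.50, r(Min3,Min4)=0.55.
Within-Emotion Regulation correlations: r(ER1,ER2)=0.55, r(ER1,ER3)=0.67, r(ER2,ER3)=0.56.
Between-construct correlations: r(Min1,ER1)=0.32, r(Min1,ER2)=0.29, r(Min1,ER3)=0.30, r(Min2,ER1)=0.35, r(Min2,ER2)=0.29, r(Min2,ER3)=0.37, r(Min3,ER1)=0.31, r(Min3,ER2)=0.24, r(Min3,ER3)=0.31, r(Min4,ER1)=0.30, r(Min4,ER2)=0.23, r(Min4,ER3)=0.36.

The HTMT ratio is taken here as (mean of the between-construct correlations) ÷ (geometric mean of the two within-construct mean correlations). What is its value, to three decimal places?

Mean heterotrait r = 3.67/12 = 0.3058.
Mean within-Min = 3.18/6 = 0.5300; mean within-ER = 1.78/3 = 0.5933.
Geometric mean = √(0.5300 × 0.5933) = 0.5608.
HTMT = 0.3058 / 0.5608 = 0.545.

0.545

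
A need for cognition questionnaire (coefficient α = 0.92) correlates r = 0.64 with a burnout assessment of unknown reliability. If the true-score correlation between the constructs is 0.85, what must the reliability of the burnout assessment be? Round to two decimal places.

r_true = r_obs / √(r_xx · r_yy) ⇒ 0.85 = 0.64 / √(0.92 · r_yy).
√(0.92 · r_yy) = 0.64 / 0.85 = 0.7529; 0.92 · r_yy = 0.5669; r_yy = 0.5669 / 0.92 ≈ 0.62.

0.62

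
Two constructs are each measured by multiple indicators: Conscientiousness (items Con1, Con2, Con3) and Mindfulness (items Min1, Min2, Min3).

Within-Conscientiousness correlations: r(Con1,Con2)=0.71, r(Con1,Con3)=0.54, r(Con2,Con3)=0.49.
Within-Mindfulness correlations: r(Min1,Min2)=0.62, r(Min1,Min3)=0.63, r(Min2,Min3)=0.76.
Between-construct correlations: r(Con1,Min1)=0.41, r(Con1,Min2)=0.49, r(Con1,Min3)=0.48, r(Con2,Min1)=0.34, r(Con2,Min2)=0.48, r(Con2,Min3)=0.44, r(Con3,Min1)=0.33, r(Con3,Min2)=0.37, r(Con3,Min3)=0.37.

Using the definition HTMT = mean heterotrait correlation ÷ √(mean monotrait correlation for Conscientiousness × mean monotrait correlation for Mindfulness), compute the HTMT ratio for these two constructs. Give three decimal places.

0.661

Between-construct mean = 3.71/9 = 0.4122.
Mean within-Con = 1.74/3 = 0.5800; mean within-Min = 2.01/3 = 0.6700.
Geometric mean = √(0.5800 × 0.6700) = 0.6234.
HTMT = 0.4122 / 0.6234 = 0.661.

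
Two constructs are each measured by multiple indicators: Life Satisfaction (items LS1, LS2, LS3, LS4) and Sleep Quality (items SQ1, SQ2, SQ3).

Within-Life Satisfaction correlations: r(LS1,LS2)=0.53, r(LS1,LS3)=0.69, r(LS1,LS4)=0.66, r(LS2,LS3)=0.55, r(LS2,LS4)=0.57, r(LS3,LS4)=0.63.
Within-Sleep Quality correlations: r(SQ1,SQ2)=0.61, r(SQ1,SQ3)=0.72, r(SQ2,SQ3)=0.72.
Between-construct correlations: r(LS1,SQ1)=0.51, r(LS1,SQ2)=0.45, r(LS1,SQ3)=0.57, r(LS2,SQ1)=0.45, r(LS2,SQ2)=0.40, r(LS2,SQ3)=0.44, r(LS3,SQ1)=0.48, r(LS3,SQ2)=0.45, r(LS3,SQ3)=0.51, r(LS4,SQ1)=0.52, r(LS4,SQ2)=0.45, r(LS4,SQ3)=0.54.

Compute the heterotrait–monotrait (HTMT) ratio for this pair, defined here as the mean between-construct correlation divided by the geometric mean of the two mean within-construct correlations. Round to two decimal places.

0.75

Mean between = 5.77/12 = 0.4808.
Mean within-LS = 3.63/6 = 0.6050; mean within-SQ = 2.05/3 = 0.6833.
Geometric mean = √(0.6050 × 0.6833) = 0.6430.
HTMT = 0.4808 / 0.6430 = 0.75.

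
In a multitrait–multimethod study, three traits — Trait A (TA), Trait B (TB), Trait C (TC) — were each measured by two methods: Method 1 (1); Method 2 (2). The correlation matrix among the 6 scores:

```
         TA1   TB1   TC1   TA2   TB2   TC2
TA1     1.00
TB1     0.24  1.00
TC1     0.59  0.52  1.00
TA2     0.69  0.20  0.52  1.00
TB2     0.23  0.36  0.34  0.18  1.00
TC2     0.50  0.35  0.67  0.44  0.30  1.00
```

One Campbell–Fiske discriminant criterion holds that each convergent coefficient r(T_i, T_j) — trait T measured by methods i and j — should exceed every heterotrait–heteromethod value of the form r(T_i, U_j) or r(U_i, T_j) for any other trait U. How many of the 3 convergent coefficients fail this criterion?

Each convergent coefficient versus the relevant comparison correlations:
TA (methods 1·2): 0.69 vs {0.23, 0.20, 0.50, 0.52} → pass.
TB (methods 1·2): 0.36 vs {0.20, 0.23, 0.35, 0.34} → pass.
TC (methods 1·2): 0.67 vs {0.52, 0.50, 0.34, 0.35} → pass.
0 of 3 fail.

0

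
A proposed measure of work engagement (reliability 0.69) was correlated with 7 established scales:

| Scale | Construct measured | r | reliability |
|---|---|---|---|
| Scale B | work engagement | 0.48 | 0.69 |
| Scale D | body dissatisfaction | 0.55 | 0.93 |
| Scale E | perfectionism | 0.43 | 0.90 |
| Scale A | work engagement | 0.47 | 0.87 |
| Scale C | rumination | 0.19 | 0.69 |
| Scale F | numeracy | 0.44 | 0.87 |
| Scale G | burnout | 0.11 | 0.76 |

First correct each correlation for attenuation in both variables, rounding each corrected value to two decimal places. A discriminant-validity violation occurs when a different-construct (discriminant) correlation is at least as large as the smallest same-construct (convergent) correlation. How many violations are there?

1

Disattenuated r (r / √(r_scale · r_new)):
  Scale B (conv): 0.48 / √(0.69·0.69) = 0.70
  Scale D (disc): 0.55 / √(0.93·0.69) = 0.69
  Scale E (disc): 0.43 / √(0.90·0.69) = 0.55
  Scale A (conv): 0.47 / √(0.87·0.69) = 0.61
  Scale C (disc): 0.19 / √(0.69·0.69) = 0.28
  Scale F (disc): 0.44 / √(0.87·0.69) = 0.57
  Scale G (disc): 0.11 / √(0.76·0.69) = 0.15
Smallest convergent = 0.61. Discriminant values: 0.69, 0.55, 0.28, 0.57, 0.15; count ≥ 0.61 → 1.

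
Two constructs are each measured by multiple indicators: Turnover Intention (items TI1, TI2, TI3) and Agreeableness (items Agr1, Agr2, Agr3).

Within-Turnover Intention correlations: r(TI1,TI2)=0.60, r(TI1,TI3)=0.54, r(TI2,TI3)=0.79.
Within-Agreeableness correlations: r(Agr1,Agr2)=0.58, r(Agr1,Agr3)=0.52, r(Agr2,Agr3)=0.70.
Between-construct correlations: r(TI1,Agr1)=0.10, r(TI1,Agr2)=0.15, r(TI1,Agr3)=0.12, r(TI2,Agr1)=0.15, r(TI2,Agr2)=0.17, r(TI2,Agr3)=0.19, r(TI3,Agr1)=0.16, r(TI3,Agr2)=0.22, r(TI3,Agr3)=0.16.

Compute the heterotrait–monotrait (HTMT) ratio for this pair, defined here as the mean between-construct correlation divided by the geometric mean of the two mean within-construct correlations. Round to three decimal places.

Between-construct mean = 1.42/9 = 0.1578.
Mean within-TI = 1.93/3 = 0.6433; mean within-Agr = 1.80/3 = 0.6000.
Geometric mean = √(0.6433 × 0.6000) = 0.6213.
HTMT = 0.1578 / 0.6213 = 0.254.

0.254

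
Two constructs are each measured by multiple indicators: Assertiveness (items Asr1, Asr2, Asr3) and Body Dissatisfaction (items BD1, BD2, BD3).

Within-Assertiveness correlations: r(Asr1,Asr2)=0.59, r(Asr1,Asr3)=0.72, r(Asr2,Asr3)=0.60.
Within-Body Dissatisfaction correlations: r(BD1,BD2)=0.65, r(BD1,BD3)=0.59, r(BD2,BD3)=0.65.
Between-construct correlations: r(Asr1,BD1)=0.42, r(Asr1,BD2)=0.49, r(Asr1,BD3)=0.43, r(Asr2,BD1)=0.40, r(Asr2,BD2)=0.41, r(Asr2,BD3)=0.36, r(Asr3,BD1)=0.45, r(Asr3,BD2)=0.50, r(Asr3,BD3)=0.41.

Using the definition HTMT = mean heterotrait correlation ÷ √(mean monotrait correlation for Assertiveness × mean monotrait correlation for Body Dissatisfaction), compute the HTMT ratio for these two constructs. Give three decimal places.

0.679

Between-construct mean = 3.87/9 = 0.4300.
Mean within-Asr = 1.91/3 = 0.6367; mean within-BD = 1.89/3 = 0.6300.
Geometric mean = √(0.6367 × 0.6300) = 0.6333.
HTMT = 0.4300 / 0.6333 = 0.679.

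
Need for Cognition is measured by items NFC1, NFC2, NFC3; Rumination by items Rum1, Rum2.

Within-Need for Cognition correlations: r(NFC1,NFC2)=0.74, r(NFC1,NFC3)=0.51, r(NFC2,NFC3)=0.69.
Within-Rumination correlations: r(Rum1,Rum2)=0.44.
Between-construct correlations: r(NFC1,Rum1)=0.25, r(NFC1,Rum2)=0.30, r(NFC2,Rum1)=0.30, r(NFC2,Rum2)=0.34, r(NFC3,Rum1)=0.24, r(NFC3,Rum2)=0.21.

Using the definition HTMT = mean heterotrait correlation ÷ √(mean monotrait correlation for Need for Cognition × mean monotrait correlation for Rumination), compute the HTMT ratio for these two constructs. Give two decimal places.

0.51

Between-construct mean = 1.64/6 = 0.2733.
Mean within-NFC = 1.94/3 = 0.6467; mean within-Rum = 0.44/1 = 0.4400.
Geometric mean = √(0.6467 × 0.4400) = 0.5334.
HTMT = 0.2733 / 0.5334 = 0.51.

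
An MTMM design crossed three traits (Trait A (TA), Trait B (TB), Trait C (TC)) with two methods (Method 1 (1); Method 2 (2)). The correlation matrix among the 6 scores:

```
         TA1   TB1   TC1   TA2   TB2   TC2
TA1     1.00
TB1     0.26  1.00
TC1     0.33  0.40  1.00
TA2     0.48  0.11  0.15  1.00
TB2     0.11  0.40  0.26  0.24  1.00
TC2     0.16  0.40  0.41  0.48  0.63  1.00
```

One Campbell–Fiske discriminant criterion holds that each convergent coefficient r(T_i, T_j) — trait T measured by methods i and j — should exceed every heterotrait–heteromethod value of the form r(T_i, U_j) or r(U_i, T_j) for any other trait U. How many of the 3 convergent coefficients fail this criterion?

Checking each validity diagonal entry against its comparison values:
TA (methods 1·2): 0.48 vs {0.11, 0.11, 0.16, 0.15} → pass.
TB (methods 1·2): 0.40 vs {0.11, 0.11, 0.40, 0.26} → fail.
TC (methods 1·2): 0.41 vs {0.15, 0.16, 0.26, 0.40} → pass.
1 of 3 fail.

1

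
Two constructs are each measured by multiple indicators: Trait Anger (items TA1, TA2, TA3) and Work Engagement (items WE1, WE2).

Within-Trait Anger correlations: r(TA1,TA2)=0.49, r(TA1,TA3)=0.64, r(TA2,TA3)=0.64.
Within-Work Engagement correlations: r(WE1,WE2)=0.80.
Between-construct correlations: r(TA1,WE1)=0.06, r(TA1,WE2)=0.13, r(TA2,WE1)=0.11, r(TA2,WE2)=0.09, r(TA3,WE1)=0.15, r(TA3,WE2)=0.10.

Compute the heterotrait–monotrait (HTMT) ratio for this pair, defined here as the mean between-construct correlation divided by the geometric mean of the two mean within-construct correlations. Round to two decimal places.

0.16

Mean heterotrait r = 0.64/6 = 0.1067.
Mean within-TA = 1.77/3 = 0.5900; mean within-WE = 0.80/1 = 0.8000.
Geometric mean = √(0.5900 × 0.8000) = 0.6870.
HTMT = 0.1067 / 0.6870 = 0.16.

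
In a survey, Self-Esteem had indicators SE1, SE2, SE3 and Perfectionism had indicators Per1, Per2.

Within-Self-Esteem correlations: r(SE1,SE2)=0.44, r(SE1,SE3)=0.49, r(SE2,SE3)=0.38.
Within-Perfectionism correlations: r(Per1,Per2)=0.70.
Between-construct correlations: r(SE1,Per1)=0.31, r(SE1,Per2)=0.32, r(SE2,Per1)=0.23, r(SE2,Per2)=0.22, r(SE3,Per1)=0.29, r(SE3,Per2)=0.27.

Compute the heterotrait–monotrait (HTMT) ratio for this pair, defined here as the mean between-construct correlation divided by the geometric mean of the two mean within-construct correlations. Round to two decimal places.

Mean heterotrait r = 1.64/6 = 0.2733.
Mean within-SE = 1.31/3 = 0.4367; mean within-Per = 0.70/1 = 0.7000.
Geometric mean = √(0.4367 × 0.7000) = 0.5529.
HTMT = 0.2733 / 0.5529 = 0.49.

0.49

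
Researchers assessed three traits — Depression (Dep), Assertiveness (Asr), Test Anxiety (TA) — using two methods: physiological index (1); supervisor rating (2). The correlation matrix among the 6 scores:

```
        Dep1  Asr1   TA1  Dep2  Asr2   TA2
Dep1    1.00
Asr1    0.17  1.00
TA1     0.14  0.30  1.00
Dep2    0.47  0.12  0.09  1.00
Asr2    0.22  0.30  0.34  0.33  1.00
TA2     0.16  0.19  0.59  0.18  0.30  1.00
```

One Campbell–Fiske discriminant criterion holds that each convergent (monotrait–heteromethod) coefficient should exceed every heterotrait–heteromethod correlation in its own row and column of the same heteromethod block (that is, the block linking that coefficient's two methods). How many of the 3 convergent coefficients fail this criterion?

1

Checking each validity diagonal entry against its comparison values:
Dep (methods 1·2): 0.47 vs {0.22, 0.12, 0.16, 0.09} → pass.
Asr (methods 1·2): 0.30 vs {0.12, 0.22, 0.19, 0.34} → fail.
TA (methods 1·2): 0.59 vs {0.09, 0.16, 0.34, 0.19} → pass.
1 of 3 fail.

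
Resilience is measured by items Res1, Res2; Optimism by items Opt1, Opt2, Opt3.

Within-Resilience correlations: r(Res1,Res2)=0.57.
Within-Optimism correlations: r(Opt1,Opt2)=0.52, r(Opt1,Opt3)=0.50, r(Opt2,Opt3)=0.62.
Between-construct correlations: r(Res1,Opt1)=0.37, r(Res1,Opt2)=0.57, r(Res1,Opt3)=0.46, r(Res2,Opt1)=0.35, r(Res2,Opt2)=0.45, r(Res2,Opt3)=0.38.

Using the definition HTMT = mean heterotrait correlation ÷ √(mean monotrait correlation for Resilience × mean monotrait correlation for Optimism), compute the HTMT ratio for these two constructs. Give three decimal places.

0.770

Between-construct mean = 2.58/6 = 0.4300.
Mean within-Res = 0.57/1 = 0.5700; mean within-Opt = 1.64/3 = 0.5467.
Geometric mean = √(0.5700 × 0.5467) = 0.5582.
HTMT = 0.4300 / 0.5582 = 0.770.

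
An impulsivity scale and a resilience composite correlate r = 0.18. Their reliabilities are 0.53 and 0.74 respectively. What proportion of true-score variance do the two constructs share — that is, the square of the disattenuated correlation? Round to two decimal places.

Disattenuated r = 0.18 / √(0.53 × 0.74) = 0.18 / 0.6263 = 0.2874.
Shared true-score variance = 0.2874² = 0.0826 ≈ 0.08.

0.08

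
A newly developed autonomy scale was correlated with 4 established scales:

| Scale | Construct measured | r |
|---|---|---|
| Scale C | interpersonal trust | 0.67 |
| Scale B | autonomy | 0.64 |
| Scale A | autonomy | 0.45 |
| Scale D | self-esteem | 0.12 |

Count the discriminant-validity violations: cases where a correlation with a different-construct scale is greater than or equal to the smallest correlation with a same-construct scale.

Convergent (same construct = autonomy): Scale B, Scale A.
Smallest convergent = 0.45. Discriminant values: 0.67, 0.12; count ≥ 0.45 → 1.

1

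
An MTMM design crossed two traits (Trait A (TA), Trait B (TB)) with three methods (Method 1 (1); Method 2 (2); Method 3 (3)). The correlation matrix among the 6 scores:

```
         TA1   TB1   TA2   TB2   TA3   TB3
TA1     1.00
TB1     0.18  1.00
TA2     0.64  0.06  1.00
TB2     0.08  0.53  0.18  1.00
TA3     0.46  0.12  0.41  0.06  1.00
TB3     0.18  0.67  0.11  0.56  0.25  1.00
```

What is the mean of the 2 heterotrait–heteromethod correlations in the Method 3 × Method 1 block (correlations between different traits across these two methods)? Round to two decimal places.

0.15

HTHM values (method 3 × method 1): 0.12, 0.18; mean = 0.30/2 = 0.15.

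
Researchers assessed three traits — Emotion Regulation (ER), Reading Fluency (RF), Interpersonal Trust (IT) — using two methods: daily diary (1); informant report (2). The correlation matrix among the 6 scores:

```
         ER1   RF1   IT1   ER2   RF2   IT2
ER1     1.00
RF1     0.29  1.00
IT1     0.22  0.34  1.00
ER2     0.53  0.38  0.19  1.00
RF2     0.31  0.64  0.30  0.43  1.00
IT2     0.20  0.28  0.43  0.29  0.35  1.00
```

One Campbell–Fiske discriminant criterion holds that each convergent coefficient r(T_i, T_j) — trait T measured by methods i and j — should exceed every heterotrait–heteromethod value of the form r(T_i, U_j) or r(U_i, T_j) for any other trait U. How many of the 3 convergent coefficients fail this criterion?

Each convergent coefficient versus the relevant comparison correlations:
ER (methods 1·2): 0.53 vs {0.31, 0.38, 0.20, 0.19} → pass.
RF (methods 1·2): 0.64 vs {0.38, 0.31, 0.28, 0.30} → pass.
IT (methods 1·2): 0.43 vs {0.19, 0.20, 0.30, 0.28} → pass.
0 of 3 fail.

0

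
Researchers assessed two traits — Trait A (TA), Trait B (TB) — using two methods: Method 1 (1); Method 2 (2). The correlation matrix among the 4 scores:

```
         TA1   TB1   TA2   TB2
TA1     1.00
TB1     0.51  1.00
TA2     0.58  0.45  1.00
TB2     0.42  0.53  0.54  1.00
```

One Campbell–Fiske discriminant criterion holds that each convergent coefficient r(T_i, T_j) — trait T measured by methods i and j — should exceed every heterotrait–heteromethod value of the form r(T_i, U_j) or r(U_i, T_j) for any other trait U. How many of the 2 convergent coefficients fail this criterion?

0

Checking each validity diagonal entry against its comparison values:
TA (methods 1·2): 0.58 vs {0.42, 0.45} → pass.
TB (methods 1·2): 0.53 vs {0.45, 0.42} → pass.
0 of 2 fail.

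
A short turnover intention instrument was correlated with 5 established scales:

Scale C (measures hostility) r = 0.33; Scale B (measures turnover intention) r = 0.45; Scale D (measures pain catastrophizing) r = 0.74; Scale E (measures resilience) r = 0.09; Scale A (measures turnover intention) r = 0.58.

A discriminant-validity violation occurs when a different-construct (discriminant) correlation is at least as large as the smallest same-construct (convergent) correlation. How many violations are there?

Convergent (same construct = turnover intention): Scale B, Scale A.
Smallest convergent = 0.45. Discriminant values: 0.33, 0.74, 0.09; count ≥ 0.45 → 1.

1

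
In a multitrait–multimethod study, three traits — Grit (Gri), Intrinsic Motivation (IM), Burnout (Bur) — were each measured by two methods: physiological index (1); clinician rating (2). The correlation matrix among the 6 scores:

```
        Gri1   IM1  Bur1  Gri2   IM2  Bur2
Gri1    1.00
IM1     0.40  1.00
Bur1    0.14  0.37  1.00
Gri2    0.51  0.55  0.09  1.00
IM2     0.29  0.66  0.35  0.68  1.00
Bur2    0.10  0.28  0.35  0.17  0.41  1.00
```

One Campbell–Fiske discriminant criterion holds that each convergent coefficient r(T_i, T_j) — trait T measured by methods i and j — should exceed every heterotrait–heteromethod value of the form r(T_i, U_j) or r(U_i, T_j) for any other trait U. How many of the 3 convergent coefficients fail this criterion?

2

Checking each validity diagonal entry against its comparison values:
Gri (methods 1·2): 0.51 vs {0.29, 0.55, 0.10, 0.09} → fail.
IM (methods 1·2): 0.66 vs {0.55, 0.29, 0.28, 0.35} → pass.
Bur (methods 1·2): 0.35 vs {0.09, 0.10, 0.35, 0.28} → fail.
2 of 3 fail.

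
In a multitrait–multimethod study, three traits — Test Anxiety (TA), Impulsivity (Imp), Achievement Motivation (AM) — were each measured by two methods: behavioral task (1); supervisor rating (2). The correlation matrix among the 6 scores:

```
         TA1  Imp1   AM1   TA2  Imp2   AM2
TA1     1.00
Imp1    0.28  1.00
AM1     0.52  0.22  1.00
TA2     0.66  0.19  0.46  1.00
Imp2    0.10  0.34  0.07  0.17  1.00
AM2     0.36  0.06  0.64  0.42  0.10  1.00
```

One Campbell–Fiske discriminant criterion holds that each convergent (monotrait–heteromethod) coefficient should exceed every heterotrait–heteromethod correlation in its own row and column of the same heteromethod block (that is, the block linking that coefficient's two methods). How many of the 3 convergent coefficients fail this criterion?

Convergent coefficients and their comparison sets:
TA (methods 1·2): 0.66 vs {0.10, 0.19, 0.36, 0.46} → pass.
Imp (methods 1·2): 0.34 vs {0.19, 0.10, 0.06, 0.07} → pass.
AM (methods 1·2): 0.64 vs {0.46, 0.36, 0.07, 0.06} → pass.
0 of 3 fail.

0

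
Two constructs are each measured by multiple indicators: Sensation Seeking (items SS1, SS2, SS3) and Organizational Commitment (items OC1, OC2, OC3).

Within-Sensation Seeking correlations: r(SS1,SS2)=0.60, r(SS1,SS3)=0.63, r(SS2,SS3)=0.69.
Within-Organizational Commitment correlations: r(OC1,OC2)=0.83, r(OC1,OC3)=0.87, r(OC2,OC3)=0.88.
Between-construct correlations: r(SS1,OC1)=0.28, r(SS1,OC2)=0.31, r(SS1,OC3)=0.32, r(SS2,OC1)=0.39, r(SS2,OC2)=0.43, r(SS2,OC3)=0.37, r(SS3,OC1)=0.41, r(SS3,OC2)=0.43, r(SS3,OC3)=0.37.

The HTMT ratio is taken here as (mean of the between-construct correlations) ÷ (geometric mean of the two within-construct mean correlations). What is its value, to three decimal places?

0.496

Mean heterotrait r = 3.31/9 = 0.3678.
Mean within-SS = 1.92/3 = 0.6400; mean within-OC = 2.58/3 = 0.8600.
Geometric mean = √(0.6400 × 0.8600) = 0.7419.
HTMT = 0.3678 / 0.7419 = 0.496.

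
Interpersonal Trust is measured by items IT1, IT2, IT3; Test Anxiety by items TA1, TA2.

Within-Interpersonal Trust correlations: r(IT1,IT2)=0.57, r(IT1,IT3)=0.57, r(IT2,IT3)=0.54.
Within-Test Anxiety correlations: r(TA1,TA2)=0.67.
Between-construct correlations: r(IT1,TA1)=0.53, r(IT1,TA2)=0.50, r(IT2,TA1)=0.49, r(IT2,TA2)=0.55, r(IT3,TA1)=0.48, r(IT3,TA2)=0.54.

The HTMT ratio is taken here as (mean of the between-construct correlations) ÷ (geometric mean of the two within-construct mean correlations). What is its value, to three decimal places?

Mean heterotrait r = 3.09/6 = 0.5150.
Mean within-IT = 1.68/3 = 0.5600; mean within-TA = 0.67/1 = 0.6700.
Geometric mean = √(0.5600 × 0.6700) = 0.6125.
HTMT = 0.5150 / 0.6125 = 0.841.

0.841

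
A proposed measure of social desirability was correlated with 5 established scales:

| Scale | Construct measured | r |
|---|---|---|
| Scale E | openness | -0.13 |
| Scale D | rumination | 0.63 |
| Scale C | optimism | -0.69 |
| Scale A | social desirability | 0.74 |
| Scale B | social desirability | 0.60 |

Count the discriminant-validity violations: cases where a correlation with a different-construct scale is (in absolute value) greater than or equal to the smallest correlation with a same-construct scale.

Convergent (same construct = social desirability): Scale A, Scale B.
Smallest convergent = 0.60. Discriminant |r|: 0.13, 0.63, 0.69; count ≥ 0.60 → 2.

2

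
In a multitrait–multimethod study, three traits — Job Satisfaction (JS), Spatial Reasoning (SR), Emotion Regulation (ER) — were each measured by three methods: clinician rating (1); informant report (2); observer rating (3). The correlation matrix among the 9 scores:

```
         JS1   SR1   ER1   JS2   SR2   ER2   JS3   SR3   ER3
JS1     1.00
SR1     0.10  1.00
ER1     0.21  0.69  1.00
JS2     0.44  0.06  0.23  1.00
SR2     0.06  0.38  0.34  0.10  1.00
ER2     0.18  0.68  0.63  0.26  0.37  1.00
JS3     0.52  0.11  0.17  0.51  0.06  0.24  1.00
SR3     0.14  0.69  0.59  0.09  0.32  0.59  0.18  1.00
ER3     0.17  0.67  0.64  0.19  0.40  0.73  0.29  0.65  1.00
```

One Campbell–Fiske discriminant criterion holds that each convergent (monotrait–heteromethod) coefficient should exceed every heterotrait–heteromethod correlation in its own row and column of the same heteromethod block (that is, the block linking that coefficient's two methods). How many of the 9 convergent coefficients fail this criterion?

Checking each validity diagonal entry against its comparison values:
JS (methods 1·2): 0.44 vs {0.06, 0.06, 0.18, 0.23} → pass.
JS (methods 1·3): 0.52 vs {0.14, 0.11, 0.17, 0.17} → pass.
JS (methods 2·3): 0.51 vs {0.09, 0.06, 0.19, 0.24} → pass.
SR (methods 1·2): 0.38 vs {0.06, 0.06, 0.68, 0.34} → fail.
SR (methods 1·3): 0.69 vs {0.11, 0.14, 0.67, 0.59} → pass.
SR (methods 2·3): 0.32 vs {0.06, 0.09, 0.40, 0.59} → fail.
ER (methods 1·2): 0.63 vs {0.23, 0.18, 0.34, 0.68} → fail.
ER (methods 1·3): 0.64 vs {0.17, 0.17, 0.59, 0.67} → fail.
ER (methods 2·3): 0.73 vs {0.24, 0.19, 0.59, 0.40} → pass.
4 of 9 fail.

4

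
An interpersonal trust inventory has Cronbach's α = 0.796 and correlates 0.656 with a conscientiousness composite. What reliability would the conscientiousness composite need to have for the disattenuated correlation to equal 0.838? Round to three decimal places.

0.770

r_true = r_obs / √(r_xx · r_yy) ⇒ 0.838 = 0.656 / √(0.796 · r_yy).
√(0.796 · r_yy) = 0.656 / 0.838 = 0.7828; 0.796 · r_yy = 0.6128; r_yy = 0.6128 / 0.796 ≈ 0.770.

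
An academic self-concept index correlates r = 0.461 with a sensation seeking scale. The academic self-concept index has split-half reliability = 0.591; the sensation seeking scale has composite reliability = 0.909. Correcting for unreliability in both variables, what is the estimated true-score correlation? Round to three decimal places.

r_true = r_obs / √(r_xx · r_yy) = 0.461 / √(0.591 × 0.909) = 0.461 / √0.537219 = 0.461 / 0.7330 ≈ 0.629.

0.629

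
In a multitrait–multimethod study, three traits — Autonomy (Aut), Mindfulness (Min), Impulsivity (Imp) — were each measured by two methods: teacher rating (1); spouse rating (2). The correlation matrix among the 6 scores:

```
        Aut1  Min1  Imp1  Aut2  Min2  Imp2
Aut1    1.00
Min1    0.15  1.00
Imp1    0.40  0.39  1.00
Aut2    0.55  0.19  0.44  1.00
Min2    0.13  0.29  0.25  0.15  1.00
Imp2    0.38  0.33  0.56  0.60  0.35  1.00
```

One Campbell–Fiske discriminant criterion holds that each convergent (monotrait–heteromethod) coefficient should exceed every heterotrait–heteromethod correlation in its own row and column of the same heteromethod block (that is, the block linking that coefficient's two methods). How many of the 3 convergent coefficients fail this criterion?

Checking each validity diagonal entry against its comparison values:
Aut (methods 1·2): 0.55 vs {0.13, 0.19, 0.38, 0.44} → pass.
Min (methods 1·2): 0.29 vs {0.19, 0.13, 0.33, 0.25} → fail.
Imp (methods 1·2): 0.56 vs {0.44, 0.38, 0.25, 0.33} → pass.
1 of 3 fail.

1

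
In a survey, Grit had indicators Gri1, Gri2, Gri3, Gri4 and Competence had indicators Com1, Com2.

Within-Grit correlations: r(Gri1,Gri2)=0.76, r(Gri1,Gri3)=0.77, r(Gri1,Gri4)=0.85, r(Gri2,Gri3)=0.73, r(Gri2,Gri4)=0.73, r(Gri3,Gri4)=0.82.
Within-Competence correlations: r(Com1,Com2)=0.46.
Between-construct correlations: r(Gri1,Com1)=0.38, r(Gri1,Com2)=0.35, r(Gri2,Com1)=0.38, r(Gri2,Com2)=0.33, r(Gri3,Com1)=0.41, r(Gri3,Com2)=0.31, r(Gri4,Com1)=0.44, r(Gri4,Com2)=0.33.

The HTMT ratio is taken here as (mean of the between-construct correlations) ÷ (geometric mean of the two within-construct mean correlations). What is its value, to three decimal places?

Between-construct mean = 2.93/8 = 0.3663.
Mean within-Gri = 4.66/6 = 0.7767; mean within-Com = 0.46/1 = 0.4600.
Geometric mean = √(0.7767 × 0.4600) = 0.5977.
HTMT = 0.3663 / 0.5977 = 0.613.

0.613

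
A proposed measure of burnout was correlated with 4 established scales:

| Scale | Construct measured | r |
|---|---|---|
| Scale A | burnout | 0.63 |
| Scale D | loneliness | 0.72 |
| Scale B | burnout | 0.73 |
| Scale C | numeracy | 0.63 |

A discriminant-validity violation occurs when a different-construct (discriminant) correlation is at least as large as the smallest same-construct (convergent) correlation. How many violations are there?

Convergent (same construct = burnout): Scale A, Scale B.
Smallest convergent = 0.63. Discriminant values: 0.72, 0.63; count ≥ 0.63 → 2.

2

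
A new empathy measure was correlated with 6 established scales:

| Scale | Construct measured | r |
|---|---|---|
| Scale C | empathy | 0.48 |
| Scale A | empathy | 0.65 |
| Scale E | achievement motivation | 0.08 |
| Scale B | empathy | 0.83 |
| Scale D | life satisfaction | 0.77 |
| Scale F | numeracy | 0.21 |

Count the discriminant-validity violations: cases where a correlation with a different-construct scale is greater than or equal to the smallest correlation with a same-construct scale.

Convergent (same construct = empathy): Scale C, Scale A, Scale B.
Smallest convergent = 0.48. Discriminant values: 0.08, 0.77, 0.21; count ≥ 0.48 → 1.

1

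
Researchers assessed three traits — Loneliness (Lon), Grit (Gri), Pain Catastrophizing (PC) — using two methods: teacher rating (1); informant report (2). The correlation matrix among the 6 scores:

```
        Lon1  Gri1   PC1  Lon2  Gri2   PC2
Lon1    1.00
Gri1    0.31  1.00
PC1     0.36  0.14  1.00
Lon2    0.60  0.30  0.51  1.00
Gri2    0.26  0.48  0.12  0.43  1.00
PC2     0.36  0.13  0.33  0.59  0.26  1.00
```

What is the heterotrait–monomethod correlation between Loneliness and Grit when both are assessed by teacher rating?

Different traits, same method: r(Lon1, Gri1) = 0.31.

0.31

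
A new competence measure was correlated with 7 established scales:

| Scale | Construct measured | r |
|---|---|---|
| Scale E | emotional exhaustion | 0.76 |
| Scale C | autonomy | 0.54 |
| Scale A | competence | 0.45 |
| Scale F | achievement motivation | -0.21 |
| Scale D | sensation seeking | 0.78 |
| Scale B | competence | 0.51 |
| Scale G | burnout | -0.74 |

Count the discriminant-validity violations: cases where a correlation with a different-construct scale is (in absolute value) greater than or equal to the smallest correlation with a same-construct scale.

4

Convergent (same construct = competence): Scale A, Scale B.
Smallest convergent = 0.45. Discriminant |r|: 0.76, 0.54, 0.21, 0.78, 0.74; count ≥ 0.45 → 4.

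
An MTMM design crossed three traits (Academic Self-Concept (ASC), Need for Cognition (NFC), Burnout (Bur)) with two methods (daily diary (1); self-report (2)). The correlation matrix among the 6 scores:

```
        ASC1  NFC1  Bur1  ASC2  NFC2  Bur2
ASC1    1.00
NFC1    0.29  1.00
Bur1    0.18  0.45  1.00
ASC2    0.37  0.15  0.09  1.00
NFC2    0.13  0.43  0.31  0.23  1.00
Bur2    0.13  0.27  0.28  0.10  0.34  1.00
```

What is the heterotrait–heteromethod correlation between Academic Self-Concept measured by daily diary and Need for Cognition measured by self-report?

Different traits and methods: r(ASC1, NFC2) = 0.13.

0.13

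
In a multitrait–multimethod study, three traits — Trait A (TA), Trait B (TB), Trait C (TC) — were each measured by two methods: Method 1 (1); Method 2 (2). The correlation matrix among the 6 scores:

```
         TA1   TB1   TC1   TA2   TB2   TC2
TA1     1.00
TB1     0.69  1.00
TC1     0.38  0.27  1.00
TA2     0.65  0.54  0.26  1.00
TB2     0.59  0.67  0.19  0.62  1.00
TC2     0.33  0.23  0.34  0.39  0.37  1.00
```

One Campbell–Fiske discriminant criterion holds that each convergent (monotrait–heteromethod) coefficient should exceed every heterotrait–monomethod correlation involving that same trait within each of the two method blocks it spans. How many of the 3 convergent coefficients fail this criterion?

Each convergent coefficient versus the relevant comparison correlations:
TA (methods 1·2): 0.65 vs {0.69, 0.62, 0.38, 0.39} → fail.
TB (methods 1·2): 0.67 vs {0.69, 0.62, 0.27, 0.37} → fail.
TC (methods 1·2): 0.34 vs {0.38, 0.39, 0.27, 0.37} → fail.
3 of 3 fail.

3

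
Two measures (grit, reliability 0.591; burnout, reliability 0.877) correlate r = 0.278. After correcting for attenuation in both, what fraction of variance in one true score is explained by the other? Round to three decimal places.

0.149

Disattenuated r = 0.278 / √(0.591 × 0.877) = 0.278 / 0.7199 = 0.3862.
Shared true-score variance = 0.3862² = 0.1492 ≈ 0.149.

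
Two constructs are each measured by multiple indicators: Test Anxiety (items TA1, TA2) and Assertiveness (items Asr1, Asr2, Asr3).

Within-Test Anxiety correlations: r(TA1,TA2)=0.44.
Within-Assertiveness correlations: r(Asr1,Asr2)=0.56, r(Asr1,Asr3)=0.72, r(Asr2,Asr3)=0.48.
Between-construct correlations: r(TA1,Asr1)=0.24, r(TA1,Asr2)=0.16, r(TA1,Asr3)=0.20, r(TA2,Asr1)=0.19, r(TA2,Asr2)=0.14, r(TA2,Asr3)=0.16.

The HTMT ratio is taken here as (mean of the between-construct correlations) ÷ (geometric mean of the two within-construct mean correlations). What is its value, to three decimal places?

Mean between = 1.09/6 = 0.1817.
Mean within-TA = 0.44/1 = 0.4400; mean within-Asr = 1.76/3 = 0.5867.
Geometric mean = √(0.4400 × 0.5867) = 0.5081.
HTMT = 0.1817 / 0.5081 = 0.358.

0.358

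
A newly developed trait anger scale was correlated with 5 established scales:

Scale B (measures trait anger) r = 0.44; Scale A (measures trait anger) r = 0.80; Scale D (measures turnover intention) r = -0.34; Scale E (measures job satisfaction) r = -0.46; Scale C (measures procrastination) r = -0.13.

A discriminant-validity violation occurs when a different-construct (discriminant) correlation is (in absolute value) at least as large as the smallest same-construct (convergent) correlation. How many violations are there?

Convergent (same construct = trait anger): Scale B, Scale A.
Smallest convergent = 0.44. Discriminant |r|: 0.34, 0.46, 0.13; count ≥ 0.44 → 1.

1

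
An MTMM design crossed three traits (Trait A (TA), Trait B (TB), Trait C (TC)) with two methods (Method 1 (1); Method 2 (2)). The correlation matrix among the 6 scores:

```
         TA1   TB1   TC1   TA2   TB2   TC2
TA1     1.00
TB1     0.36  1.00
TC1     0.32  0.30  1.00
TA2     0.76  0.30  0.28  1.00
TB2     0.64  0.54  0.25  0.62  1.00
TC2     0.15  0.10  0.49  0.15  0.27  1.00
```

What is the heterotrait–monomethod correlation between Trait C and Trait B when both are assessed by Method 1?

0.30

Different traits, same method: r(TC1, TB1) = 0.30.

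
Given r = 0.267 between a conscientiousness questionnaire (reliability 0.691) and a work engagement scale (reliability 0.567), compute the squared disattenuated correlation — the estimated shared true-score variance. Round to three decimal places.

Disattenuated r = 0.267 / √(0.691 × 0.567) = 0.267 / 0.6259 = 0.4266.
Shared true-score variance = 0.4266² = 0.1820 ≈ 0.182.

0.182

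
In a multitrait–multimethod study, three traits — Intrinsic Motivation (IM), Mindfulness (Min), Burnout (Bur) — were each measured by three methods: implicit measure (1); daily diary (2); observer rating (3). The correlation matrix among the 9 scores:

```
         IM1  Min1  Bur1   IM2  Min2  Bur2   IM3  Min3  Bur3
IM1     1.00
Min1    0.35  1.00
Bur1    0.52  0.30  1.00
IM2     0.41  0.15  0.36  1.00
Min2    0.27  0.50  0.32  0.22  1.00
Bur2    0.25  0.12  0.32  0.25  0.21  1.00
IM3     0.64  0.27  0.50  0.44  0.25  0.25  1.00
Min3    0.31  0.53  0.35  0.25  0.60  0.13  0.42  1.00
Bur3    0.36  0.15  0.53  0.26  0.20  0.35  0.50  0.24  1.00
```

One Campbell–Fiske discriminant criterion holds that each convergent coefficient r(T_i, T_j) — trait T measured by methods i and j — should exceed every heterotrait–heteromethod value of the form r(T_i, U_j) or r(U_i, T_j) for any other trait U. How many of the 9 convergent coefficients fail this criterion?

Checking each validity diagonal entry against its comparison values:
IM (methods 1·2): 0.41 vs {0.27, 0.15, 0.25, 0.36} → pass.
IM (methods 1·3): 0.64 vs {0.31, 0.27, 0.36, 0.50} → pass.
IM (methods 2·3): 0.44 vs {0.25, 0.25, 0.26, 0.25} → pass.
Min (methods 1·2): 0.50 vs {0.15, 0.27, 0.12, 0.32} → pass.
Min (methods 1·3): 0.53 vs {0.27, 0.31, 0.15, 0.35} → pass.
Min (methods 2·3): 0.60 vs {0.25, 0.25, 0.20, 0.13} → pass.
Bur (methods 1·2): 0.32 vs {0.36, 0.25, 0.32, 0.12} → fail.
Bur (methods 1·3): 0.53 vs {0.50, 0.36, 0.35, 0.15} → pass.
Bur (methods 2·3): 0.35 vs {0.25, 0.26, 0.13, 0.20} → pass.
1 of 9 fail.

1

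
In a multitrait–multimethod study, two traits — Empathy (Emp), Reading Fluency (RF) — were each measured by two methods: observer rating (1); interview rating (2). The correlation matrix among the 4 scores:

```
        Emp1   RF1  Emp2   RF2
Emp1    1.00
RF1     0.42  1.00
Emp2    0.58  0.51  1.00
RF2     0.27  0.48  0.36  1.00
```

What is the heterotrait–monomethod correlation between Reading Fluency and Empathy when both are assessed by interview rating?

Different traits, same method: r(RF2, Emp2) = 0.36.

0.36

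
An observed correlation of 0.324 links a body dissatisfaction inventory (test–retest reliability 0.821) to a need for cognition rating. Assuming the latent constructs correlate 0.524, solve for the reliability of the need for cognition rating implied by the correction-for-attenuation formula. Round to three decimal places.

0.466

r_true = r_obs / √(r_xx · r_yy) ⇒ 0.524 = 0.324 / √(0.821 · r_yy).
√(0.821 · r_yy) = 0.324 / 0.524 = 0.6183; 0.821 · r_yy = 0.3823; r_yy = 0.3823 / 0.821 ≈ 0.466.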